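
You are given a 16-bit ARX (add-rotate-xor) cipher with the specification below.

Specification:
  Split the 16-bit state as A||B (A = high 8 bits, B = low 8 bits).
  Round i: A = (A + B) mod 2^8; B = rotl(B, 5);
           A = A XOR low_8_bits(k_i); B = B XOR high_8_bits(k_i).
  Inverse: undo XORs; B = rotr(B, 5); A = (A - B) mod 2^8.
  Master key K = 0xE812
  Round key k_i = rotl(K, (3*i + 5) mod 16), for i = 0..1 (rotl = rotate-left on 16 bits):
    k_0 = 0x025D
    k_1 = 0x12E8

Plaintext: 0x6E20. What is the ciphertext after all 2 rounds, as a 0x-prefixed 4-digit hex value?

s_0 = plaintext = 0x6E20
s_1 = Round(s_0, k_0) = 0xD306
s_2 = Round(s_1, k_1) = 0x31D2

0x31D2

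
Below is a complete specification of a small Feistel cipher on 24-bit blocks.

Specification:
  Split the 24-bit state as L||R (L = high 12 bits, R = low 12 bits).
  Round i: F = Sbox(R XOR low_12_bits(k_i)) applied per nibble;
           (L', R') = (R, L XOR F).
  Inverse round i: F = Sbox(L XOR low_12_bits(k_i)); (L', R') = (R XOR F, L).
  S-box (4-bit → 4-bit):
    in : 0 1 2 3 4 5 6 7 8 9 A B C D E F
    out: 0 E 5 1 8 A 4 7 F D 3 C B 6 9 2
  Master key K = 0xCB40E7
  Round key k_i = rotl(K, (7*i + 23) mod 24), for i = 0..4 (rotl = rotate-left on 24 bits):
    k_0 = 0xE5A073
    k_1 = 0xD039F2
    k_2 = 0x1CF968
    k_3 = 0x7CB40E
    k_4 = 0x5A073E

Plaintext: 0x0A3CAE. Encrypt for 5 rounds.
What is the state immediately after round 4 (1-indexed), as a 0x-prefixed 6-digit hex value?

0xBABB83

s_0 = plaintext = 0x0A3CAE
s_1 = Round(s_0, k_0) = 0xCAEBC5
s_2 = Round(s_1, k_1) = 0xBC59B9
s_3 = Round(s_2, k_2) = 0x9B9BAB
s_4 = Round(s_3, k_3) = 0xBABB83
s_5 = Round(s_4, k_4) = 0xB8306D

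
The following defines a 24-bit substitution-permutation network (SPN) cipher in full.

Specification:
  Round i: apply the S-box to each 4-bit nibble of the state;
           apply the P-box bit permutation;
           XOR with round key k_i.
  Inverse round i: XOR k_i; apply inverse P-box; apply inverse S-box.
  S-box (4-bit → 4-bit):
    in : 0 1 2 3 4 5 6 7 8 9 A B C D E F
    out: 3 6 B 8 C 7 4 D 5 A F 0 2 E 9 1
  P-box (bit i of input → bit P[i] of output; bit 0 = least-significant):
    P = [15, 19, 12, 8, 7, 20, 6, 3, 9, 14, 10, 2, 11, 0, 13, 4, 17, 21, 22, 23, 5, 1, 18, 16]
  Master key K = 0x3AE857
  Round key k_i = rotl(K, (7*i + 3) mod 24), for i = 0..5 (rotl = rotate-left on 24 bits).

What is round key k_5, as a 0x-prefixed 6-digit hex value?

K = 0x3AE857
k_0 = rotl(K, (7*0+3) mod 24) = rotl(K, 3) = 0xD742B9
k_1 = rotl(K, (7*1+3) mod 24) = rotl(K, 10) = 0xA15CEB
k_2 = rotl(K, (7*2+3) mod 24) = rotl(K, 17) = 0xAE75D0
k_3 = rotl(K, (7*3+3) mod 24) = rotl(K, 0) = 0x3AE857
k_4 = rotl(K, (7*4+3) mod 24) = rotl(K, 7) = 0x742B9D
k_5 = rotl(K, (7*5+3) mod 24) = rotl(K, 14) = 0x15CEBA

0x15CEBA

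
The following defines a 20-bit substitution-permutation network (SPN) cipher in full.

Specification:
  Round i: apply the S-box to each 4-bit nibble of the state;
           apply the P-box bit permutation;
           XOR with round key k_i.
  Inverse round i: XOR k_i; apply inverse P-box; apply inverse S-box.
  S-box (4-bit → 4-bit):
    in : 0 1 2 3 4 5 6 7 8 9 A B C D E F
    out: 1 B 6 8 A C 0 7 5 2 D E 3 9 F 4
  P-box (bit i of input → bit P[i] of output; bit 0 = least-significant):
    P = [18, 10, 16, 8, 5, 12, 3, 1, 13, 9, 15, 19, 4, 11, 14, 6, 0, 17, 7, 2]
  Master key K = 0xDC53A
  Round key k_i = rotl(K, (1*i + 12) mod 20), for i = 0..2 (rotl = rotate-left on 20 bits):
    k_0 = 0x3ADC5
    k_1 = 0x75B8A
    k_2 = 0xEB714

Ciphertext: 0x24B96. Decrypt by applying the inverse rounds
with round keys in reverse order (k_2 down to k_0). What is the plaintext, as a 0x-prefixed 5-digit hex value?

0xBF840

s_0 = ciphertext = 0x24B96
s_1 = InvRound(s_0, k_2) = 0xF2A4C
s_2 = InvRound(s_1, k_1) = 0x55D43
s_3 = InvRound(s_2, k_0) = 0xBF840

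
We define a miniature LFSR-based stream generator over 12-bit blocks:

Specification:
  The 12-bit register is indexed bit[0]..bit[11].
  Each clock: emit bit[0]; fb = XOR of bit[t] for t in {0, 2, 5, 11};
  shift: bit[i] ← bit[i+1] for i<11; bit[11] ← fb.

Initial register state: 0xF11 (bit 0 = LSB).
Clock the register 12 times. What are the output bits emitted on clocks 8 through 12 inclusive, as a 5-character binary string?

01111

reg_0 = 0xF11
clock 1: out=1, reg = 0x788
clock 2: out=0, reg = 0x3C4
clock 3: out=0, reg = 0x9E2
clock 4: out=0, reg = 0x4F1
clock 5: out=1, reg = 0x278
clock 6: out=0, reg = 0x93C
clock 7: out=0, reg = 0xC9E
clock 8: out=0, reg = 0x64F
clock 9: out=1, reg = 0x327
clock 10: out=1, reg = 0x993
clock 11: out=1, reg = 0x4C9
clock 12: out=1, reg = 0xA64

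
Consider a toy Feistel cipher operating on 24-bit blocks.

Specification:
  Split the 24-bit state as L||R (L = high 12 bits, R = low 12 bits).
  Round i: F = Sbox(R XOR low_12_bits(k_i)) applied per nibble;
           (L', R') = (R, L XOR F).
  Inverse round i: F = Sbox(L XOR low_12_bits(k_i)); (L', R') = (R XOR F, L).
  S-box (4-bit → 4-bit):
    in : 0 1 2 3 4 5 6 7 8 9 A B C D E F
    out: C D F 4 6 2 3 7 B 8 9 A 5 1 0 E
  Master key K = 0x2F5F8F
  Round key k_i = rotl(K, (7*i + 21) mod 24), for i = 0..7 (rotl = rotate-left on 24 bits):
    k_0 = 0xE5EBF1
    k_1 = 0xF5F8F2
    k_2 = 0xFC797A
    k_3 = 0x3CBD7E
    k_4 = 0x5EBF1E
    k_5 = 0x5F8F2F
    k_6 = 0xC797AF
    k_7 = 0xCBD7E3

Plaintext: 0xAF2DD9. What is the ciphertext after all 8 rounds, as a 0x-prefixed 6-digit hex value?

0xA9F301

s_0 = plaintext = 0xAF2DD9
s_1 = Round(s_0, k_0) = 0xDD9909
s_2 = Round(s_1, k_1) = 0x909033
s_3 = Round(s_2, k_2) = 0x033161
s_4 = Round(s_3, k_3) = 0x1615ED
s_5 = Round(s_4, k_4) = 0x5ED885
s_6 = Round(s_5, k_5) = 0x885274
s_7 = Round(s_6, k_6) = 0x274A9F
s_8 = Round(s_7, k_7) = 0xA9F301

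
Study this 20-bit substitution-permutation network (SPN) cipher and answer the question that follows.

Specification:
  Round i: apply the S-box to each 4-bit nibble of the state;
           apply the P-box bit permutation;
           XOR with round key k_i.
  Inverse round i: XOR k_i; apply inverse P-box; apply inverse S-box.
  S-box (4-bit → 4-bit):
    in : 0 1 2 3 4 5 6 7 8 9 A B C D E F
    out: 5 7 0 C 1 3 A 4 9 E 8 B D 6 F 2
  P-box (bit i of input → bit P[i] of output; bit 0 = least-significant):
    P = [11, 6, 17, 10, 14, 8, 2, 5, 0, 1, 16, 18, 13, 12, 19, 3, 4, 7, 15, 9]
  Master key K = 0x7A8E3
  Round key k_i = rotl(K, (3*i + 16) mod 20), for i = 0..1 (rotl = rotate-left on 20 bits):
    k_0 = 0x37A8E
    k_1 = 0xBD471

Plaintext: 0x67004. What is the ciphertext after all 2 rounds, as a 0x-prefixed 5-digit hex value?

s_0 = plaintext = 0x67004
s_1 = Round(s_0, k_0) = 0xA300B
s_2 = Round(s_1, k_1) = 0x29A3C

0x29A3C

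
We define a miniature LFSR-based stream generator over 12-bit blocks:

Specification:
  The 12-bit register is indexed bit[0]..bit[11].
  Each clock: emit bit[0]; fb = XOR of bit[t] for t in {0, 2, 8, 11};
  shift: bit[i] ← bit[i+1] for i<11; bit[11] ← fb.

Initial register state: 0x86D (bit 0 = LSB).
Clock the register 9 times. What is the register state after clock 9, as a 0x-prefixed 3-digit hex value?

0xF2C

reg_0 = 0x86D
clock 1: out=1, reg = 0xC36
clock 2: out=0, reg = 0x61B
clock 3: out=1, reg = 0xB0D
clock 4: out=1, reg = 0x586
clock 5: out=0, reg = 0x2C3
clock 6: out=1, reg = 0x961
clock 7: out=1, reg = 0xCB0
clock 8: out=0, reg = 0xE58
clock 9: out=0, reg = 0xF2C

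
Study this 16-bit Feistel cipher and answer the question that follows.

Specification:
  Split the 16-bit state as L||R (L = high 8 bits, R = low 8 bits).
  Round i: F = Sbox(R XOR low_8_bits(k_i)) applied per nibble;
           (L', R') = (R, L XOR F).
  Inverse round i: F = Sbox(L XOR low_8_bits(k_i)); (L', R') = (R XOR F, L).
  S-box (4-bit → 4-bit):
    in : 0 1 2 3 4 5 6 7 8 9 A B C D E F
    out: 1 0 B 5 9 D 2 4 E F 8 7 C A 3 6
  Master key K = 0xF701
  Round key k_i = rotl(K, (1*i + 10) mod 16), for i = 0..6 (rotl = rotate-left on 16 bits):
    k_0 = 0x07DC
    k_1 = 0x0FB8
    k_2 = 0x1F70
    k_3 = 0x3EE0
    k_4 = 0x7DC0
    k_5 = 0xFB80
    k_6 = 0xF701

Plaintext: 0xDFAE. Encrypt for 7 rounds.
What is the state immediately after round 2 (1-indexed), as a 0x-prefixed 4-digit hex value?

s_0 = plaintext = 0xDFAE
s_1 = Round(s_0, k_0) = 0xAE94
s_2 = Round(s_1, k_1) = 0x9412
s_3 = Round(s_2, k_2) = 0x12BF
s_4 = Round(s_3, k_3) = 0xBFC4
s_5 = Round(s_4, k_4) = 0xC4A6
s_6 = Round(s_5, k_5) = 0xA676
s_7 = Round(s_6, k_6) = 0x76E2

0x9412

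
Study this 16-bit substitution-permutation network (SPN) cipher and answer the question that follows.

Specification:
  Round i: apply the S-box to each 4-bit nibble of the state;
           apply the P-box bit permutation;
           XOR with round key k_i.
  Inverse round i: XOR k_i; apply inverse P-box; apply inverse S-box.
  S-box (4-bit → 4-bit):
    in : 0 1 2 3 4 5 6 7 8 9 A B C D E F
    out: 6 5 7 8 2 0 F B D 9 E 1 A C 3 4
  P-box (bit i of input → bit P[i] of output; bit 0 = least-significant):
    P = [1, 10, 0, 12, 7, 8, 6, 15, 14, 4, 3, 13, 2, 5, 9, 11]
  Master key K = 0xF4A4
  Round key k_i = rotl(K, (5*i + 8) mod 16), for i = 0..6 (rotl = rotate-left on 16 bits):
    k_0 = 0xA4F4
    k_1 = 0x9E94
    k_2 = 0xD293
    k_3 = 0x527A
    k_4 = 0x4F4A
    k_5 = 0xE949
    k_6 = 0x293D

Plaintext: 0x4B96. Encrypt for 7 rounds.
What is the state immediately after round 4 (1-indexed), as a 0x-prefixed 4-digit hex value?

0xF550

s_0 = plaintext = 0x4B96
s_1 = Round(s_0, k_0) = 0x7057
s_2 = Round(s_1, k_1) = 0x82AA
s_3 = Round(s_2, k_2) = 0x0DCE
s_4 = Round(s_3, k_3) = 0xF550
s_5 = Round(s_4, k_4) = 0x494B
s_6 = Round(s_5, k_5) = 0x886B
s_7 = Round(s_6, k_6) = 0xC2F3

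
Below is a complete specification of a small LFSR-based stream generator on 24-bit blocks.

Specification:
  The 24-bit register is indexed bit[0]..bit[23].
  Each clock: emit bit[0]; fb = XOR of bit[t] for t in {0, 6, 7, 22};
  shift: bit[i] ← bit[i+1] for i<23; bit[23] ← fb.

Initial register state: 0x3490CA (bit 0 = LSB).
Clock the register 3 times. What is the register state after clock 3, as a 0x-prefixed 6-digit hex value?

0x069219

reg_0 = 0x3490CA
clock 1: out=0, reg = 0x1A4865
clock 2: out=1, reg = 0x0D2432
clock 3: out=0, reg = 0x069219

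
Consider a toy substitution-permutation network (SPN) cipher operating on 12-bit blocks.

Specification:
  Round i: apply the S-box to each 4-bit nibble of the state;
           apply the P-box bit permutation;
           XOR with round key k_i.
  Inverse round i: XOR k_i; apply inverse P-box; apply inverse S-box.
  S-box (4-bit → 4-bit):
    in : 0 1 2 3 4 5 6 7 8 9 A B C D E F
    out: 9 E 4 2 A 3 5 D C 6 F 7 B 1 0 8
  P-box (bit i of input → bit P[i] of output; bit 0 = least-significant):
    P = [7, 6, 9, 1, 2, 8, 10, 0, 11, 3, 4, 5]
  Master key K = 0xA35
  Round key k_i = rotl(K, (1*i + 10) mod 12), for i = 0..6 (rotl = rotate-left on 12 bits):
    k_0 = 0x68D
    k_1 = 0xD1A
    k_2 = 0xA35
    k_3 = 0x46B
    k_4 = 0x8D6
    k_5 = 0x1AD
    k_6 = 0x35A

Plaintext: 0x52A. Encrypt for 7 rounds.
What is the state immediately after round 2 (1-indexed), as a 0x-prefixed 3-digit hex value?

0xEA9

s_0 = plaintext = 0x52A
s_1 = Round(s_0, k_0) = 0x847
s_2 = Round(s_1, k_1) = 0xEA9
s_3 = Round(s_2, k_2) = 0xD70
s_4 = Round(s_3, k_3) = 0x8EC
s_5 = Round(s_4, k_4) = 0x824
s_6 = Round(s_5, k_5) = 0x5DF
s_7 = Round(s_6, k_6) = 0xB54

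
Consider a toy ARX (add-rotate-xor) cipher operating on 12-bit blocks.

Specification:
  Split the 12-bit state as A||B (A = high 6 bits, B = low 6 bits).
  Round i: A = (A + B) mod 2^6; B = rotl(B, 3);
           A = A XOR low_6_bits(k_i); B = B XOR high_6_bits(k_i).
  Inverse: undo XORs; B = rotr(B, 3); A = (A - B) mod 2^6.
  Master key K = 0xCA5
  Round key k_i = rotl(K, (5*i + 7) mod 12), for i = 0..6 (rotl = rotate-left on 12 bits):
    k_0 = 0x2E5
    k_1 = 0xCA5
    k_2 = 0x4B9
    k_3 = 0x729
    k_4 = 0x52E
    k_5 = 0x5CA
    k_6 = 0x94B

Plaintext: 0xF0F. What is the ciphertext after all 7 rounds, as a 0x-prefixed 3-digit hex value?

0x69E

s_0 = plaintext = 0xF0F
s_1 = Round(s_0, k_0) = 0xBB2
s_2 = Round(s_1, k_1) = 0x164
s_3 = Round(s_2, k_2) = 0x436
s_4 = Round(s_3, k_3) = 0xBEA
s_5 = Round(s_4, k_4) = 0xDC1
s_6 = Round(s_5, k_5) = 0xC9F
s_7 = Round(s_6, k_6) = 0x69E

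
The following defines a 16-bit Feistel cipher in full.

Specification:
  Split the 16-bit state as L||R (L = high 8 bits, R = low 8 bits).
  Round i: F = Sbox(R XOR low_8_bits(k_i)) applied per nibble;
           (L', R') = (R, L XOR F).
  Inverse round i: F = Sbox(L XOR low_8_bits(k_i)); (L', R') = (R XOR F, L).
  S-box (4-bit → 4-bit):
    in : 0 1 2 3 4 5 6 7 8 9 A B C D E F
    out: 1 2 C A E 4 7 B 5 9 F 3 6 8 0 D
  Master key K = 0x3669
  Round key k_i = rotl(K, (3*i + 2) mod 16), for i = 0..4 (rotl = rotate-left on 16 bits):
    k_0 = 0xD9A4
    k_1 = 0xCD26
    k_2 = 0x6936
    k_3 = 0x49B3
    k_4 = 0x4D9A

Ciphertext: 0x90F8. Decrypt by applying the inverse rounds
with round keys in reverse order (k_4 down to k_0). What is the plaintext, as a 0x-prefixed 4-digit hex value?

0xCCB0

s_0 = ciphertext = 0x90F8
s_1 = InvRound(s_0, k_4) = 0xE790
s_2 = InvRound(s_1, k_3) = 0xDEE7
s_3 = InvRound(s_2, k_2) = 0xE2DE
s_4 = InvRound(s_3, k_1) = 0xB0E2
s_5 = InvRound(s_4, k_0) = 0xCCB0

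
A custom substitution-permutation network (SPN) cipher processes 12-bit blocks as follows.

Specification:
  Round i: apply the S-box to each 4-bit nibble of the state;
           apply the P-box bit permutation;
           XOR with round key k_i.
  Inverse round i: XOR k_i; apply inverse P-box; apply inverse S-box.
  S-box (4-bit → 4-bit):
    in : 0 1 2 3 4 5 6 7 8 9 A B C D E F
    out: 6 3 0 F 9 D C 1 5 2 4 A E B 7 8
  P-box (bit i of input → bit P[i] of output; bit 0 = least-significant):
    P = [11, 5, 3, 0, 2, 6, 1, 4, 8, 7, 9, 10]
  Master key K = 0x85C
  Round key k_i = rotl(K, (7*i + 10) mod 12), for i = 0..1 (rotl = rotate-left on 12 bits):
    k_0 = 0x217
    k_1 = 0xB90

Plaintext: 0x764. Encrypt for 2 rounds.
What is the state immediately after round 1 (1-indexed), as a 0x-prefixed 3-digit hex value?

0xB04

s_0 = plaintext = 0x764
s_1 = Round(s_0, k_0) = 0xB04
s_2 = Round(s_1, k_1) = 0x753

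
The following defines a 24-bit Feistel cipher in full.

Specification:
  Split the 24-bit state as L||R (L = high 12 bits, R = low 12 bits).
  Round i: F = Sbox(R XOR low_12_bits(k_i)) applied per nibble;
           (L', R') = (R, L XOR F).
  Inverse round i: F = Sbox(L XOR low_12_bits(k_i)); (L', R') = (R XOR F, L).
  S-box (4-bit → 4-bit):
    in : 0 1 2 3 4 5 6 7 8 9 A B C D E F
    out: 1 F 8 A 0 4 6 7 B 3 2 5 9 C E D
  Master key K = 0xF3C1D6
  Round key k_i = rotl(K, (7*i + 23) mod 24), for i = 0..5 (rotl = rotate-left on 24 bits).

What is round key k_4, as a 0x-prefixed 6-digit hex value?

K = 0xF3C1D6
k_0 = rotl(K, (7*0+23) mod 24) = rotl(K, 23) = 0x79E0EB
k_1 = rotl(K, (7*1+23) mod 24) = rotl(K, 6) = 0xF075BC
k_2 = rotl(K, (7*2+23) mod 24) = rotl(K, 13) = 0x3ADE78
k_3 = rotl(K, (7*3+23) mod 24) = rotl(K, 20) = 0x6F3C1D
k_4 = rotl(K, (7*4+23) mod 24) = rotl(K, 3) = 0x9E0EB7

0x9E0EB7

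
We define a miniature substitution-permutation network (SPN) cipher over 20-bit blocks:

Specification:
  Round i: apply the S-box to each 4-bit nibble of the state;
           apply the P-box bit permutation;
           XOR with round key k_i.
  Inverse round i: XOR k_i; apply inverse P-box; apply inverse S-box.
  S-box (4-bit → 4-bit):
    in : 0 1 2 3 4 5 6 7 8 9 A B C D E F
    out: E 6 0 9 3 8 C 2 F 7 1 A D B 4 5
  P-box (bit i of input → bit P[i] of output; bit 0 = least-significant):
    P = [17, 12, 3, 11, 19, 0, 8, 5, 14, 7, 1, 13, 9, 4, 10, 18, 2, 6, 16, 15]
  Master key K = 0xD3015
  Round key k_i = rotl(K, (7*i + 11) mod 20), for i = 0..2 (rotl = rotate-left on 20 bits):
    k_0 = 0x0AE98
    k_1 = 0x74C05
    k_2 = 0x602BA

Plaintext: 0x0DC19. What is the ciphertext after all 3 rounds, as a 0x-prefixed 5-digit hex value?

0x72BFE

s_0 = plaintext = 0x0DC19
s_1 = Round(s_0, k_0) = 0x75DC3
s_2 = Round(s_1, k_1) = 0x925E5
s_3 = Round(s_2, k_2) = 0x72BFE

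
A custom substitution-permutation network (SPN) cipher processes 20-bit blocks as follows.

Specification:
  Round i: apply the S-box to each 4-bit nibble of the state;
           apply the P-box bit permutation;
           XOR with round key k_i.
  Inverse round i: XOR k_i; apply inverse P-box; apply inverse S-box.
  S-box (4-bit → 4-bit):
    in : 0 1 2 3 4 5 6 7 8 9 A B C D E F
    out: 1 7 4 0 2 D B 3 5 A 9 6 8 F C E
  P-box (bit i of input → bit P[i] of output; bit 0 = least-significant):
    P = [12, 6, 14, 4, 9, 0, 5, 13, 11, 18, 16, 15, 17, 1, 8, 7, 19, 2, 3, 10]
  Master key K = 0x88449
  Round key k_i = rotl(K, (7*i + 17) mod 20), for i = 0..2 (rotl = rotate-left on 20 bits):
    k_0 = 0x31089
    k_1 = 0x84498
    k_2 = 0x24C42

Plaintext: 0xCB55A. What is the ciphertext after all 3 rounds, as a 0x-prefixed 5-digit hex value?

0x41B0F

s_0 = plaintext = 0xCB55A
s_1 = Round(s_0, k_0) = 0x2AFBB
s_2 = Round(s_1, k_1) = 0xF8471
s_3 = Round(s_2, k_2) = 0x41B0F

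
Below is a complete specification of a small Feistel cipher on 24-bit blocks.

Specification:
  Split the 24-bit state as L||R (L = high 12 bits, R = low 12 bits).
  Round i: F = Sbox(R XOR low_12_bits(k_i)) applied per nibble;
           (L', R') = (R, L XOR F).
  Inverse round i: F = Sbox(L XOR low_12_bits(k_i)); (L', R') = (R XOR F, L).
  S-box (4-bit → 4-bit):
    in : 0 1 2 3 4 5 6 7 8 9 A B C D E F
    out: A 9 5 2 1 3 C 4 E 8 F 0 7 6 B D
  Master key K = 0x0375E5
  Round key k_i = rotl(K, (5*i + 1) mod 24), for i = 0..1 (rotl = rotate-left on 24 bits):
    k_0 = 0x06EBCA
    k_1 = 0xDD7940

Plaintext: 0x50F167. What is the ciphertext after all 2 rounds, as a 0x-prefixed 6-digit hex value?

0xAF936F

s_0 = plaintext = 0x50F167
s_1 = Round(s_0, k_0) = 0x167AF9
s_2 = Round(s_1, k_1) = 0xAF936F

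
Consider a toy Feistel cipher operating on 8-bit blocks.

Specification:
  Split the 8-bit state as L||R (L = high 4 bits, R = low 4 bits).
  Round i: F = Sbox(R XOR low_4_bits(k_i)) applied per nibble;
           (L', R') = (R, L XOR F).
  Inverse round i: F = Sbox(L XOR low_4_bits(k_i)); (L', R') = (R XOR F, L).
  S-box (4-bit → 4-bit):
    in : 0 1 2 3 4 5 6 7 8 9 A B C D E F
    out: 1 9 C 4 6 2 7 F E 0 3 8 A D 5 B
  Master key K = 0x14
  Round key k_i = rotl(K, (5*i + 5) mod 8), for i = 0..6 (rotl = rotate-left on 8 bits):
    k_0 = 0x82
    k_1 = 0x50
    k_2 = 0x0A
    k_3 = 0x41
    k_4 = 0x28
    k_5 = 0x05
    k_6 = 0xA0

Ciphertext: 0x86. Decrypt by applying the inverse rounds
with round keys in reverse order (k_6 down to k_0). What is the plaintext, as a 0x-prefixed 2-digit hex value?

0x11

s_0 = ciphertext = 0x86
s_1 = InvRound(s_0, k_6) = 0x88
s_2 = InvRound(s_1, k_5) = 0x58
s_3 = InvRound(s_2, k_4) = 0x55
s_4 = InvRound(s_3, k_3) = 0x35
s_5 = InvRound(s_4, k_2) = 0x53
s_6 = InvRound(s_5, k_1) = 0x15
s_7 = InvRound(s_6, k_0) = 0x11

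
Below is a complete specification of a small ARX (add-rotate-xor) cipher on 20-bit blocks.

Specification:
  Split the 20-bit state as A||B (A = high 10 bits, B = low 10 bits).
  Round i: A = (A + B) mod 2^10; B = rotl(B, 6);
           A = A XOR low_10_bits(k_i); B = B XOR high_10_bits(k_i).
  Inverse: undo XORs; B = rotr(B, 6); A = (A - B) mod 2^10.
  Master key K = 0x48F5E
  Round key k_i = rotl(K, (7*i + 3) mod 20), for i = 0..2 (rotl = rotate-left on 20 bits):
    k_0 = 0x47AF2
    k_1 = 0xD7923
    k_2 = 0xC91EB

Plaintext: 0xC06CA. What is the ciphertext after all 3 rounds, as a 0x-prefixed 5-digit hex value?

0x91A5A

s_0 = plaintext = 0xC06CA
s_1 = Round(s_0, k_0) = 0xCE7B2
s_2 = Round(s_1, k_1) = 0xF23E5
s_3 = Round(s_2, k_2) = 0x91A5A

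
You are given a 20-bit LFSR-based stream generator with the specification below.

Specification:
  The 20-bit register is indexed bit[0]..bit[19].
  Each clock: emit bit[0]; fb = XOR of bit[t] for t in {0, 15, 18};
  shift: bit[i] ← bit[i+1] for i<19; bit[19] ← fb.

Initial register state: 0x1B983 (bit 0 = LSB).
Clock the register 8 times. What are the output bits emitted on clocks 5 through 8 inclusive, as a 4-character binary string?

0001

reg_0 = 0x1B983
clock 1: out=1, reg = 0x0DCC1
clock 2: out=1, reg = 0x06E60
clock 3: out=0, reg = 0x03730
clock 4: out=0, reg = 0x01B98
clock 5: out=0, reg = 0x00DCC
clock 6: out=0, reg = 0x006E6
clock 7: out=0, reg = 0x00373
clock 8: out=1, reg = 0x801B9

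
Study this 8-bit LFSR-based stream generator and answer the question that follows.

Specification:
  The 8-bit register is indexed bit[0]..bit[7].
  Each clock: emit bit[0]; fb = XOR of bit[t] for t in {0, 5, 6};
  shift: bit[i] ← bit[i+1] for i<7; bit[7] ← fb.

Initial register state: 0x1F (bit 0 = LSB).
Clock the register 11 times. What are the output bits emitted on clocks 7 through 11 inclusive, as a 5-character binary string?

00110

reg_0 = 0x1F
clock 1: out=1, reg = 0x8F
clock 2: out=1, reg = 0xC7
clock 3: out=1, reg = 0x63
clock 4: out=1, reg = 0xB1
clock 5: out=1, reg = 0x58
clock 6: out=0, reg = 0xAC
clock 7: out=0, reg = 0xD6
clock 8: out=0, reg = 0xEB
clock 9: out=1, reg = 0xF5
clock 10: out=1, reg = 0xFA
clock 11: out=0, reg = 0x7D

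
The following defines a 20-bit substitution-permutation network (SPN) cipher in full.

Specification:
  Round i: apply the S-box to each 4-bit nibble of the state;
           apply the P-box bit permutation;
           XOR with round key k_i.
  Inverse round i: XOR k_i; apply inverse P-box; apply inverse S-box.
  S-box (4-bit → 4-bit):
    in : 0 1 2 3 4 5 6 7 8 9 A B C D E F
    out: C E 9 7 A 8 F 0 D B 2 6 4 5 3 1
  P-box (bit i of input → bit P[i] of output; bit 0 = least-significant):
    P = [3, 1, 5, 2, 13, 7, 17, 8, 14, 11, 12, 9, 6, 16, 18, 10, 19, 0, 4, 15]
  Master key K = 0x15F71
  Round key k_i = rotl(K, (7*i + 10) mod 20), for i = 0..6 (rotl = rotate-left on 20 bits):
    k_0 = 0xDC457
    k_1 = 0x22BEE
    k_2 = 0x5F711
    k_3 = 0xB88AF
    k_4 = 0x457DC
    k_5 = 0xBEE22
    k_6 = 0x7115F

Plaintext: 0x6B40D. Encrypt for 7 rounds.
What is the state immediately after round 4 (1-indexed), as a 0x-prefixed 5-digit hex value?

s_0 = plaintext = 0x6B40D
s_1 = Round(s_0, k_0) = 0x24F6E
s_2 = Round(s_1, k_1) = 0x9CE64
s_3 = Round(s_2, k_2) = 0xB1E96
s_4 = Round(s_3, k_3) = 0xEE510
s_5 = Round(s_4, k_4) = 0xF5439
s_6 = Round(s_5, k_5) = 0x1C0AC
s_7 = Round(s_6, k_6) = 0x383EE

0xEE510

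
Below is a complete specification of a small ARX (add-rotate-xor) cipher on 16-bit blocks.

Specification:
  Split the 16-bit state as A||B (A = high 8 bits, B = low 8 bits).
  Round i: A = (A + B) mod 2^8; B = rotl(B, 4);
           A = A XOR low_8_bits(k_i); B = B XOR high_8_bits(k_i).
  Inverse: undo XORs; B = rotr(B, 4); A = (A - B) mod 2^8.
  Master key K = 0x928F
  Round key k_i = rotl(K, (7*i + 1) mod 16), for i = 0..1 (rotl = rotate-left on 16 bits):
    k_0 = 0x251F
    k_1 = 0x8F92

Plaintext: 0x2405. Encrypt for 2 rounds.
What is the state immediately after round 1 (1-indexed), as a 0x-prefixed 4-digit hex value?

s_0 = plaintext = 0x2405
s_1 = Round(s_0, k_0) = 0x3675
s_2 = Round(s_1, k_1) = 0x39D8

0x3675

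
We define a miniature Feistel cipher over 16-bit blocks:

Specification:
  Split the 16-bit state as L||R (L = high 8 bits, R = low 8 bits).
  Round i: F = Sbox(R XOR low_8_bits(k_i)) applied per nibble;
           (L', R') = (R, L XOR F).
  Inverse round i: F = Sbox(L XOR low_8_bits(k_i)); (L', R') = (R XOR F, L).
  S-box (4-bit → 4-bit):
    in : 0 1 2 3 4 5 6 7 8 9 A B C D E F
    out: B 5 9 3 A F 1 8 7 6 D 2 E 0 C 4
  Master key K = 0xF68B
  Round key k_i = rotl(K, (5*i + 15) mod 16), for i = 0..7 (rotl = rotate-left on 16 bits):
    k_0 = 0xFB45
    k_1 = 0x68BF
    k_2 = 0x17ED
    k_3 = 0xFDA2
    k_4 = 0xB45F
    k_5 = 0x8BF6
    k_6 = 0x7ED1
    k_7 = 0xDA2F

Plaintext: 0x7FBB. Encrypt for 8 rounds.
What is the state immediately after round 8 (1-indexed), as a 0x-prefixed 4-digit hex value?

0x9AB0

s_0 = plaintext = 0x7FBB
s_1 = Round(s_0, k_0) = 0xBB33
s_2 = Round(s_1, k_1) = 0x33C5
s_3 = Round(s_2, k_2) = 0xC5A4
s_4 = Round(s_3, k_3) = 0xA474
s_5 = Round(s_4, k_4) = 0x7436
s_6 = Round(s_5, k_5) = 0x369F
s_7 = Round(s_6, k_6) = 0x9F9A
s_8 = Round(s_7, k_7) = 0x9AB0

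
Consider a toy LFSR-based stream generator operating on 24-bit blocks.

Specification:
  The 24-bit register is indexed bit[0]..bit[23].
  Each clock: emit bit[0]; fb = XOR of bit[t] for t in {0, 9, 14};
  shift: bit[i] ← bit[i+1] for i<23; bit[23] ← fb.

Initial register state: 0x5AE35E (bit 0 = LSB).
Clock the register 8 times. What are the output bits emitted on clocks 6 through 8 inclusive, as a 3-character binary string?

010

reg_0 = 0x5AE35E
clock 1: out=0, reg = 0x2D71AF
clock 2: out=1, reg = 0x16B8D7
clock 3: out=1, reg = 0x8B5C6B
clock 4: out=1, reg = 0x45AE35
clock 5: out=1, reg = 0x22D71A
clock 6: out=0, reg = 0x116B8D
clock 7: out=1, reg = 0x88B5C6
clock 8: out=0, reg = 0x445AE3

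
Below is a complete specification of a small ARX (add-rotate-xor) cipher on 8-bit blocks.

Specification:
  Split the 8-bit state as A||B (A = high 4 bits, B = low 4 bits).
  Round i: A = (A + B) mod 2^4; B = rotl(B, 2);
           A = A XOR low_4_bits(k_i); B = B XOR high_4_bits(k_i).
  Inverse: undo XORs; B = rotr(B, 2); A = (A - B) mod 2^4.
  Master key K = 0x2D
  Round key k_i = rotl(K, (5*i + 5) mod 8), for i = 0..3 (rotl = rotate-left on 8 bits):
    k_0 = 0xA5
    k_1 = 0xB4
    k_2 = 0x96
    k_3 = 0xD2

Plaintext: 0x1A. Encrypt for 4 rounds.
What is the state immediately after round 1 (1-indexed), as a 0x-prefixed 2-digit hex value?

s_0 = plaintext = 0x1A
s_1 = Round(s_0, k_0) = 0xE0
s_2 = Round(s_1, k_1) = 0xAB
s_3 = Round(s_2, k_2) = 0x37
s_4 = Round(s_3, k_3) = 0x80

0xE0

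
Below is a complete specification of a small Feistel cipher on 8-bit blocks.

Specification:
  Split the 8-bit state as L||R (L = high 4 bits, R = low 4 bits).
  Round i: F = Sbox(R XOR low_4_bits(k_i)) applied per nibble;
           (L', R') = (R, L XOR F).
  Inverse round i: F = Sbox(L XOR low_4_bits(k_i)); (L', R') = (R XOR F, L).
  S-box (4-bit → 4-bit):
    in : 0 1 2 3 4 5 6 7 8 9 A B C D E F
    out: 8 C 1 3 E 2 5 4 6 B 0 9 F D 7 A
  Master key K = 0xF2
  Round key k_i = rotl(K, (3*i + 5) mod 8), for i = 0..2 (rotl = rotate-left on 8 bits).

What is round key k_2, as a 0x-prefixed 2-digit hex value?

0x97

K = 0xF2
k_0 = rotl(K, (3*0+5) mod 8) = rotl(K, 5) = 0x5E
k_1 = rotl(K, (3*1+5) mod 8) = rotl(K, 0) = 0xF2
k_2 = rotl(K, (3*2+5) mod 8) = rotl(K, 3) = 0x97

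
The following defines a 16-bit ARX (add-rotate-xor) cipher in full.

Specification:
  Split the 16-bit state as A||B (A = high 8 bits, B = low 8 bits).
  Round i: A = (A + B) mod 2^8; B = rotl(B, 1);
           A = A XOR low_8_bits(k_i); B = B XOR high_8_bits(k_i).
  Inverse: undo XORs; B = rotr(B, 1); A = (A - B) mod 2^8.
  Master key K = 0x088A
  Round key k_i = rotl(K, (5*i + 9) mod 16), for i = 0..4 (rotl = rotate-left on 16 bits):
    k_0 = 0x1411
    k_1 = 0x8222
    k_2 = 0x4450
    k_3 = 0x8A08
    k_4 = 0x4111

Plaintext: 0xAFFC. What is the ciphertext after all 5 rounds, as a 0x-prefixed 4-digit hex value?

s_0 = plaintext = 0xAFFC
s_1 = Round(s_0, k_0) = 0xBAED
s_2 = Round(s_1, k_1) = 0x8559
s_3 = Round(s_2, k_2) = 0x8EF6
s_4 = Round(s_3, k_3) = 0x8C67
s_5 = Round(s_4, k_4) = 0xE28F

0xE28F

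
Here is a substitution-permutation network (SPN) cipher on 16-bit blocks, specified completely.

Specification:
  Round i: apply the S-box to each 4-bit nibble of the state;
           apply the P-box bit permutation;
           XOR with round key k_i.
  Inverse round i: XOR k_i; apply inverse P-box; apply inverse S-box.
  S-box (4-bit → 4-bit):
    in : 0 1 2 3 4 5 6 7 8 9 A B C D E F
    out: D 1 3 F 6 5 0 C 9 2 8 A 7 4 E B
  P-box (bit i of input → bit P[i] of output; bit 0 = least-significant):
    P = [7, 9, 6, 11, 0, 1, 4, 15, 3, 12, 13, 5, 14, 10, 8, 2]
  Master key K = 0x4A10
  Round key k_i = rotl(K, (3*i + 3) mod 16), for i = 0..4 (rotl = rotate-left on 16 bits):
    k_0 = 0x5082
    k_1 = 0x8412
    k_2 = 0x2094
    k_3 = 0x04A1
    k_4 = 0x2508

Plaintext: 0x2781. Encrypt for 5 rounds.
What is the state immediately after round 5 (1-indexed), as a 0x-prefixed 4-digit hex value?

0x24A4

s_0 = plaintext = 0x2781
s_1 = Round(s_0, k_0) = 0xB423
s_2 = Round(s_1, k_1) = 0xBAD5
s_3 = Round(s_2, k_2) = 0x2460
s_4 = Round(s_3, k_3) = 0x7861
s_5 = Round(s_4, k_4) = 0x24A4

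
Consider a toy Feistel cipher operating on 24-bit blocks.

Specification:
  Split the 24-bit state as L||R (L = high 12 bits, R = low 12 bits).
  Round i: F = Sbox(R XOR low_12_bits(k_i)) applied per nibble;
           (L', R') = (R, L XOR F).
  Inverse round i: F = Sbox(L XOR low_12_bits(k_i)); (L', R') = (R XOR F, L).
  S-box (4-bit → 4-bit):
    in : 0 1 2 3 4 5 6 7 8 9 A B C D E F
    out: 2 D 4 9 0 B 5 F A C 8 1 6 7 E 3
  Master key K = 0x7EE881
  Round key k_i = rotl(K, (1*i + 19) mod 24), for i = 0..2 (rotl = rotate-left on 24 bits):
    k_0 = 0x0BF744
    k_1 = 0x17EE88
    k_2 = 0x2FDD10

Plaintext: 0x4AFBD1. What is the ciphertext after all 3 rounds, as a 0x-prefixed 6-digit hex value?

s_0 = plaintext = 0x4AFBD1
s_1 = Round(s_0, k_0) = 0xBD1264
s_2 = Round(s_1, k_1) = 0x264D37
s_3 = Round(s_2, k_2) = 0xD3702B

0xD3702B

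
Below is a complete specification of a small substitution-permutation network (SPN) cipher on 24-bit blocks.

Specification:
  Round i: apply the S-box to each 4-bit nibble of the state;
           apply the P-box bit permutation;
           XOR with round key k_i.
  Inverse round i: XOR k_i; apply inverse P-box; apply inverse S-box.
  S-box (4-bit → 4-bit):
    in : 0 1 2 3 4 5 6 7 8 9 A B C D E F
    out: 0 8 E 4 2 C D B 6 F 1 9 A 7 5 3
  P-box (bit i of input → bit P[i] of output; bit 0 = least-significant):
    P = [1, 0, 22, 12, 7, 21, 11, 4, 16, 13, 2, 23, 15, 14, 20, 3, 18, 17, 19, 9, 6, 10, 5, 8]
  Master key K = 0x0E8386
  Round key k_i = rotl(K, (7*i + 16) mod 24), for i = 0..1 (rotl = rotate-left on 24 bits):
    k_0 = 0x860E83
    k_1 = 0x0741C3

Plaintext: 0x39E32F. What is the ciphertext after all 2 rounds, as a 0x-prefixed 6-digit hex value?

0x1D2012

s_0 = plaintext = 0x39E32F
s_1 = Round(s_0, k_0) = 0xB884B4
s_2 = Round(s_1, k_1) = 0x1D2012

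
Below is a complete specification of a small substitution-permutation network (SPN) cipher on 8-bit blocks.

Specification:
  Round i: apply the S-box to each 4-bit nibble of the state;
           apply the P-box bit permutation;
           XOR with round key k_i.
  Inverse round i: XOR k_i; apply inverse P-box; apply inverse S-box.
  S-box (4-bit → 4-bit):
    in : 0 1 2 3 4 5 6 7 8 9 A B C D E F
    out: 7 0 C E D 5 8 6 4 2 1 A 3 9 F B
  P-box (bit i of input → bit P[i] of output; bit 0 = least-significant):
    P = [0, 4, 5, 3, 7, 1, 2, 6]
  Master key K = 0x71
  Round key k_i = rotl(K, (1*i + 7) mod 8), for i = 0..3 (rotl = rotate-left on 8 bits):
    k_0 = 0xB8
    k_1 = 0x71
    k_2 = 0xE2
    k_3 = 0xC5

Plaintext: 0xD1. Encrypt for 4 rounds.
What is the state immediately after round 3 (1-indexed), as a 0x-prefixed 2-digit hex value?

s_0 = plaintext = 0xD1
s_1 = Round(s_0, k_0) = 0x78
s_2 = Round(s_1, k_1) = 0x57
s_3 = Round(s_2, k_2) = 0x56
s_4 = Round(s_3, k_3) = 0x49

0x56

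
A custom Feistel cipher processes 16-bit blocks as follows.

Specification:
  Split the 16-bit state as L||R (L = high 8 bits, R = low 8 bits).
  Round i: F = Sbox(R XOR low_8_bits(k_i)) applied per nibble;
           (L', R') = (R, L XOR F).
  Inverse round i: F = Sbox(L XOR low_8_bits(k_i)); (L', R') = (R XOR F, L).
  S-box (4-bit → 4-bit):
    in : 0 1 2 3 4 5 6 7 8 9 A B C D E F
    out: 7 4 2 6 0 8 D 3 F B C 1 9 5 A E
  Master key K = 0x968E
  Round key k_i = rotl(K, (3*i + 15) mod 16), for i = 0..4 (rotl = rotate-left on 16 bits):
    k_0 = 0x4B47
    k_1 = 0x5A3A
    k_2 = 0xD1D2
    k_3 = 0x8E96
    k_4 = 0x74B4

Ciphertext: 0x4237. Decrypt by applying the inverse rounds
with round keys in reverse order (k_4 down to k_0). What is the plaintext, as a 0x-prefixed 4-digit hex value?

0x94CA

s_0 = ciphertext = 0x4237
s_1 = InvRound(s_0, k_4) = 0xDA42
s_2 = InvRound(s_1, k_3) = 0x4BDA
s_3 = InvRound(s_2, k_2) = 0x614B
s_4 = InvRound(s_3, k_1) = 0xCA61
s_5 = InvRound(s_4, k_0) = 0x94CA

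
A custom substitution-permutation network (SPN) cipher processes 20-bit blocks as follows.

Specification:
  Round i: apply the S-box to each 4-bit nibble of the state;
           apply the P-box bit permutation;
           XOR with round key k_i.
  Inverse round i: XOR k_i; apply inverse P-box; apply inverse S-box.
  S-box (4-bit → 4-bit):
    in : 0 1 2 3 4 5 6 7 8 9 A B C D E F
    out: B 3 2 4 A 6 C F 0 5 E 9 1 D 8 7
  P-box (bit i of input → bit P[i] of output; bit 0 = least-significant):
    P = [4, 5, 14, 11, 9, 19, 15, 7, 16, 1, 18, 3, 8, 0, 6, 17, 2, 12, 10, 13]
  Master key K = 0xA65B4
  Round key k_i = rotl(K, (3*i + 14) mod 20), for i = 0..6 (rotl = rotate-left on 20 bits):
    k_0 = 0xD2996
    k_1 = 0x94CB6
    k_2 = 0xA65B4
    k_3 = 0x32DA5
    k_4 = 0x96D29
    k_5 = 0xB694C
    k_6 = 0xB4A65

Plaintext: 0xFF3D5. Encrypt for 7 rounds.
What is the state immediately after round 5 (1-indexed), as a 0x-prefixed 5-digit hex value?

0x905A8

s_0 = plaintext = 0xFF3D5
s_1 = Round(s_0, k_0) = 0x9FE73
s_2 = Round(s_1, k_1) = 0x18B7B
s_3 = Round(s_2, k_2) = 0x3FF28
s_4 = Round(s_3, k_3) = 0xE28E6
s_5 = Round(s_4, k_4) = 0x905A8
s_6 = Round(s_5, k_5) = 0x5ECCB
s_7 = Round(s_6, k_6) = 0x85475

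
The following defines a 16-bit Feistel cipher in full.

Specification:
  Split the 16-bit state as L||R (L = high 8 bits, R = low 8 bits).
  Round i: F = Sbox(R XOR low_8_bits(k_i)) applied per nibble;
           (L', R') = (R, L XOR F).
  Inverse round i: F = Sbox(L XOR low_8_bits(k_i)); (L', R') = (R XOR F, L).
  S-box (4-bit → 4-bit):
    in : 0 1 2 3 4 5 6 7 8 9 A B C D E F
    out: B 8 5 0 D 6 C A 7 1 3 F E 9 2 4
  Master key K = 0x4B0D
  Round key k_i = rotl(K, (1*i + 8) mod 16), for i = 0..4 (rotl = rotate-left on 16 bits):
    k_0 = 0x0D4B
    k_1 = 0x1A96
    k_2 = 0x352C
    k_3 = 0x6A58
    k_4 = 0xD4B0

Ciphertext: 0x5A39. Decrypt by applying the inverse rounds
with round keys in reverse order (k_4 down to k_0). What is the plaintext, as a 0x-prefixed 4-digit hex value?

s_0 = ciphertext = 0x5A39
s_1 = InvRound(s_0, k_4) = 0x1A5A
s_2 = InvRound(s_1, k_3) = 0x8F1A
s_3 = InvRound(s_2, k_2) = 0x2A8F
s_4 = InvRound(s_3, k_1) = 0x712A
s_5 = InvRound(s_4, k_0) = 0x2971

0x2971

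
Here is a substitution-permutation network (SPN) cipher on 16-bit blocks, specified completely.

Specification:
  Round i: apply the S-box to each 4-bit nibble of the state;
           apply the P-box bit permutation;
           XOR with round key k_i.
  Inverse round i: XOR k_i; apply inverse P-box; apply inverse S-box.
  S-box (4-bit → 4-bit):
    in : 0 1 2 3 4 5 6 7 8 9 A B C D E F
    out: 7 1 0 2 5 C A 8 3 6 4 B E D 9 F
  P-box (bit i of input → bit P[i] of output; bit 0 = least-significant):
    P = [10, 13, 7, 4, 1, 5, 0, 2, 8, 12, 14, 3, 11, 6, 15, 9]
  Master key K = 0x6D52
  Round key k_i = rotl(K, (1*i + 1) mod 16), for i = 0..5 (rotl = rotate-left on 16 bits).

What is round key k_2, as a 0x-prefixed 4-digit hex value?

0x6A93

K = 0x6D52
k_0 = rotl(K, (1*0+1) mod 16) = rotl(K, 1) = 0xDAA4
k_1 = rotl(K, (1*1+1) mod 16) = rotl(K, 2) = 0xB549
k_2 = rotl(K, (1*2+1) mod 16) = rotl(K, 3) = 0x6A93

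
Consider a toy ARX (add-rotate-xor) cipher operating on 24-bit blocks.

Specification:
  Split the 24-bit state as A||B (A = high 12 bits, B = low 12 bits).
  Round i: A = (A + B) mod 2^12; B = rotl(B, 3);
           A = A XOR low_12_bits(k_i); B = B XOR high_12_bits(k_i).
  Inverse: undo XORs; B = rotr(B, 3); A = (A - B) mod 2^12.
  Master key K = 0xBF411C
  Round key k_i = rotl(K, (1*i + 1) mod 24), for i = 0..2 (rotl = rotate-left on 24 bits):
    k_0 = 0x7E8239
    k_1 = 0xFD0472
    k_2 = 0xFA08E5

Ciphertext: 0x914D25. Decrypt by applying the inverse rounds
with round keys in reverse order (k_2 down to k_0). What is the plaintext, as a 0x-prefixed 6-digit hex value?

0x02F0EB

s_0 = ciphertext = 0x914D25
s_1 = InvRound(s_0, k_2) = 0x7A1A50
s_2 = InvRound(s_1, k_1) = 0x3230B0
s_3 = InvRound(s_2, k_0) = 0x02F0EB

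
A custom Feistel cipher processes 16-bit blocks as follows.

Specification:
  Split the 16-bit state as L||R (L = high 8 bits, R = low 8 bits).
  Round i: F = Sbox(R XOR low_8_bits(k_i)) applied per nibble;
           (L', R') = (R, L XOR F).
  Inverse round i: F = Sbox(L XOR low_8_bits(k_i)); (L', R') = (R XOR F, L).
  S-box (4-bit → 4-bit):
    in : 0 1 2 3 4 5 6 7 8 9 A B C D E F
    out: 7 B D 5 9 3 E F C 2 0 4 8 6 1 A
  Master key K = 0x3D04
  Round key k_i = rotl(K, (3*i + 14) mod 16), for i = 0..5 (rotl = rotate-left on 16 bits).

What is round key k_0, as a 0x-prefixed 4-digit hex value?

K = 0x3D04
k_0 = rotl(K, (3*0+14) mod 16) = rotl(K, 14) = 0x0F41

0x0F41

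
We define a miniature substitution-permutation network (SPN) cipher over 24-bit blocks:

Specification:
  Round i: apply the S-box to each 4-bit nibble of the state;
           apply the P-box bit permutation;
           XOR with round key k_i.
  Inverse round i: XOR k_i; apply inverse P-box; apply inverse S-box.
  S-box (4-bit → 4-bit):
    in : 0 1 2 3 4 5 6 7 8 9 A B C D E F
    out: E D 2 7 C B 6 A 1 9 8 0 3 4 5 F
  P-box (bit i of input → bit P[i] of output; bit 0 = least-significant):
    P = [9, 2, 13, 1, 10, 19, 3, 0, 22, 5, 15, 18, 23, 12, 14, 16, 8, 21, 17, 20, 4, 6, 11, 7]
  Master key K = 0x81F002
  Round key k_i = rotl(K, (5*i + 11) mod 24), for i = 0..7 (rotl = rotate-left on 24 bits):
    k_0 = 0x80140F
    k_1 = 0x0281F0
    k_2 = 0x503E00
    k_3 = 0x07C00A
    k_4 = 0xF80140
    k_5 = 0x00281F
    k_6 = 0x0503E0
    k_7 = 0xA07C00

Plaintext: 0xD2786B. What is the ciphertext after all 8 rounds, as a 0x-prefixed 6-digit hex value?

0xFBED2F

s_0 = plaintext = 0xD2786B
s_1 = Round(s_0, k_0) = 0xE90C07
s_2 = Round(s_1, k_1) = 0x5BD8CF
s_3 = Round(s_2, k_2) = 0x1858D6
s_4 = Round(s_3, k_3) = 0xC6F996
s_5 = Round(s_4, k_4) = 0x1F7515
s_6 = Round(s_5, k_5) = 0x7737A0
s_7 = Round(s_6, k_6) = 0xB17307
s_8 = Round(s_7, k_7) = 0xFBED2F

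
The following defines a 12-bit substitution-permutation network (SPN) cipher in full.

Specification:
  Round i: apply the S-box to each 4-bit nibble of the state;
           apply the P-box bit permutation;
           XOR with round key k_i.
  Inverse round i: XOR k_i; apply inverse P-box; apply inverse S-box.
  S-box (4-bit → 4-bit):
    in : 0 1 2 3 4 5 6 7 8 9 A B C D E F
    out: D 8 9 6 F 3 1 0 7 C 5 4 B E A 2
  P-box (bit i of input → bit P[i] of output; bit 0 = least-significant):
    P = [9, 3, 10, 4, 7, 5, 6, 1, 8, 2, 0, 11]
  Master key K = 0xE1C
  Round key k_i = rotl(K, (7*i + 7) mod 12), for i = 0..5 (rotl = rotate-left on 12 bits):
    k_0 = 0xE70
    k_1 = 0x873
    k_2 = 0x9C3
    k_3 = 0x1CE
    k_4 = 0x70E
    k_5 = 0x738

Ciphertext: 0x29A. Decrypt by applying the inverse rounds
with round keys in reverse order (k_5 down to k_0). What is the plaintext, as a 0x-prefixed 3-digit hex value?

s_0 = ciphertext = 0x29A
s_1 = InvRound(s_0, k_5) = 0x6CB
s_2 = InvRound(s_1, k_4) = 0x8A7
s_3 = InvRound(s_2, k_3) = 0x03F
s_4 = InvRound(s_3, k_2) = 0xC8E
s_5 = InvRound(s_4, k_1) = 0x38D
s_6 = InvRound(s_5, k_0) = 0x48D

0x48D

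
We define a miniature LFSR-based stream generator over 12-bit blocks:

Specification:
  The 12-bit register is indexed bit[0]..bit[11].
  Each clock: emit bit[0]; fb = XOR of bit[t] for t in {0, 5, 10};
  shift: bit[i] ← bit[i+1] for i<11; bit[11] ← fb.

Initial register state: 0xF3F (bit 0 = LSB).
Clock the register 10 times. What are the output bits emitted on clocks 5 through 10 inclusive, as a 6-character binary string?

reg_0 = 0xF3F
clock 1: out=1, reg = 0xF9F
clock 2: out=1, reg = 0x7CF
clock 3: out=1, reg = 0x3E7
clock 4: out=1, reg = 0x1F3
clock 5: out=1, reg = 0x0F9
clock 6: out=1, reg = 0x07C
clock 7: out=0, reg = 0x83E
clock 8: out=0, reg = 0xC1F
clock 9: out=1, reg = 0x60F
clock 10: out=1, reg = 0x307

110011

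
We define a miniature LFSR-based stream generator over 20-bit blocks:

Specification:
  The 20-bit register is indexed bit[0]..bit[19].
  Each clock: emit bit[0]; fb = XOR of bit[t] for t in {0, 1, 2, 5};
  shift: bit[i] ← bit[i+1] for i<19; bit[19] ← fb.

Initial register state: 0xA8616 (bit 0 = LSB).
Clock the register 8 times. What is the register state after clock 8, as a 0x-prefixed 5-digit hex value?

0xA8A86

reg_0 = 0xA8616
clock 1: out=0, reg = 0x5430B
clock 2: out=1, reg = 0x2A185
clock 3: out=1, reg = 0x150C2
clock 4: out=0, reg = 0x8A861
clock 5: out=1, reg = 0x45430
clock 6: out=0, reg = 0xA2A18
clock 7: out=0, reg = 0x5150C
clock 8: out=0, reg = 0xA8A86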